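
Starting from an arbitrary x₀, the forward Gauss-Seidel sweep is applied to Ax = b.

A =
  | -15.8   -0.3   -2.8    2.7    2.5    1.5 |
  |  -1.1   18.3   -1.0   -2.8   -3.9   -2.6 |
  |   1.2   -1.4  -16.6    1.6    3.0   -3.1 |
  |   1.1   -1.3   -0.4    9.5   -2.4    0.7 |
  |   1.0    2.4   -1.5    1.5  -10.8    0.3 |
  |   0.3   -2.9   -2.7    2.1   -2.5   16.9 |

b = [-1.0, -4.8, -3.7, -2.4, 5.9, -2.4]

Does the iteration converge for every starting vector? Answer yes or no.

yes

Split A = D + L + U, D = diag(-15.8, 18.3, -16.6, 9.5, -10.8, 16.9).
GS T = -(D+L)⁻¹U: row 0 first, T[0,3] = -(2.7)/(-15.8) = +0.1709; later rows by forward substitution.
  T[0,:] = [+0.0000, -0.0190, -0.1772, +0.1709, +0.1582, +0.0949]
  T[1,:] = [+0.0000, -0.0011, +0.0440, +0.1633, +0.2226, +0.1478]
  T[2,:] = [+0.0000, -0.0013, -0.0165, +0.0950, +0.1734, -0.1923]
  T[3,:] = [+0.0000, +0.0020, +0.0258, +0.0066, +0.2721, -0.0726]
  T[4,:] = [+0.0000, -0.0016, -0.0007, +0.0398, +0.0778, +0.0860]
  T[5,:] = [+0.0000, -0.0005, +0.0047, +0.0452, +0.0408, +0.0147]
moduli |λ_i(T)| = 0.1844, 0.0660, 0.0651, 0.0651, 0.0002, 0.0000.
ρ(T) = max|λ| = 0.1844; 0.1844 < 1 ⇒ converges.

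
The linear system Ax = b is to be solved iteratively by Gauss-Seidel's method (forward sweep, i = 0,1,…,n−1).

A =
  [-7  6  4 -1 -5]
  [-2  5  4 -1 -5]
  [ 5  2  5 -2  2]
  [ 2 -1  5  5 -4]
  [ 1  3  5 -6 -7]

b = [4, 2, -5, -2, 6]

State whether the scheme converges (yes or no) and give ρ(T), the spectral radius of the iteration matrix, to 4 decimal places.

no, ρ = 1.3756

A = D + L + U where D = diag(-7, 5, 5, 5, -7).
GS T = -(D+L)⁻¹U: row 0 first, T[0,3] = -(-1)/(-7) = -0.1429; later rows by forward substitution.
  T[0,:] = [+0.0000  +0.8571  +0.5714  -0.1429  -0.7143]
  T[1,:] = [+0.0000  +0.3429  -0.5714  +0.1429  +0.7143]
  T[2,:] = [+0.0000  -0.9943  -0.3429  +0.4857  +0.0286]
  T[3,:] = [+0.0000  +0.7200  -0.0000  -0.4000  +1.2000]
  T[4,:] = [+0.0000  -1.0580  -0.4082  +0.7306  -0.8041]
|λ(T)| sorted: 1.3756, 0.6447, 0.5387, 0.0656, 0.0000.
ρ = 1.3756; 1.3756 > 1: divergent.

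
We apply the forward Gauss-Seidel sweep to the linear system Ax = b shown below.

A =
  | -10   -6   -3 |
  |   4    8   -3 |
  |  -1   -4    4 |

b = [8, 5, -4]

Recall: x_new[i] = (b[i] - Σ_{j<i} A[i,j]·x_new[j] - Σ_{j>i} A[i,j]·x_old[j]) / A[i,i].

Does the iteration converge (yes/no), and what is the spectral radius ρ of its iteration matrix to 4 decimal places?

yes, ρ = 0.6655

Let D = diag(-10, 8, 4); L, U the strict triangles.
T_GS = -(D+L)⁻¹U: row 0 first, T[0,1] = -(-6)/(-10) = -0.6000; later rows by forward substitution.
  T[0,:] = [+0.0000 -0.6000 -0.3000]
  T[1,:] = [+0.0000 +0.3000 +0.5250]
  T[2,:] = [+0.0000 +0.1500 +0.4500]
|λ(T)| sorted: 0.6655, 0.0845, 0.0000.
spectral radius ρ = 0.6655; 0.6655 < 1, so it converges for any x₀.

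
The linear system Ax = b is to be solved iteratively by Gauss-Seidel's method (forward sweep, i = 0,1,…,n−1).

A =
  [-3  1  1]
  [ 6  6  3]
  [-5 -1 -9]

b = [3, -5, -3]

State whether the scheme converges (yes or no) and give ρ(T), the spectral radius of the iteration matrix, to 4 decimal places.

Diagonal D = diag(-3, 6, -9); L, U strict lower/upper.
Gauss-Seidel: T = -(D+L)⁻¹U, row 0 first, T[0,1] = -(1)/(-3) = +0.3333; later rows by forward substitution.
  T[0,:] = [+0.0000  +0.3333  +0.3333]
  T[1,:] = [+0.0000  -0.3333  -0.8333]
  T[2,:] = [+0.0000  -0.1481  -0.0926]
|λ(T)| sorted: 0.5844, 0.1584, 0.0000.
ρ = 0.5844; 0.5844 < 1: convergent.

yes, ρ = 0.5844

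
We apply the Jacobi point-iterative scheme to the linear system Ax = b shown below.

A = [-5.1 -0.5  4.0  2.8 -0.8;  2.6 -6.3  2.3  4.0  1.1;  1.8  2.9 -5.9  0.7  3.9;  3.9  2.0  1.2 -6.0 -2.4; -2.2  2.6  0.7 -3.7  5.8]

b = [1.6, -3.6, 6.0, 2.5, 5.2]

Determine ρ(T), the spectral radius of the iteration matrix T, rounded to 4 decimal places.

Split A = D + L + U, D = diag(-5.1, -6.3, -5.9, -6, 5.8).
Jacobi T = -D⁻¹(L+U): T[0,4] = -(-0.8)/(-5.1) = -0.1569; T[0,0] = 0.
  T[0,:] = [+0.0000 -0.0980 +0.7843 +0.5490 -0.1569]
  T[1,:] = [+0.4127 +0.0000 +0.3651 +0.6349 +0.1746]
  T[2,:] = [+0.3051 +0.4915 +0.0000 +0.1186 +0.6610]
  T[3,:] = [+0.6500 +0.3333 +0.2000 +0.0000 -0.4000]
  T[4,:] = [+0.3793 -0.4483 -0.1207 +0.6379 +0.0000]
|λ(T)| sorted: 1.1797, 0.8259, 0.7741, 0.7741, 0.0074.
ρ = 1.1797; 1.1797 > 1, so it fails to converge.

1.1797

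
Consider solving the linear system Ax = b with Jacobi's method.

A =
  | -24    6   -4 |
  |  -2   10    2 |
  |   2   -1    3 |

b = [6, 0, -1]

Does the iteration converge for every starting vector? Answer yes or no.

yes

A = D + L + U where D = diag(-24, 10, 3).
Jacobi: T = -D⁻¹(L+U), T[0,1] = -(6)/(-24) = +0.2500; T[0,0] = 0.
  T[0,:] = [+0.0000, +0.2500, -0.1667]
  T[1,:] = [+0.2000, +0.0000, -0.2000]
  T[2,:] = [-0.6667, +0.3333, +0.0000]
|λ(T)| sorted: 0.3893, 0.2389, 0.2389.
spectral radius ρ = 0.3893; 0.3893 < 1 ⇒ converges.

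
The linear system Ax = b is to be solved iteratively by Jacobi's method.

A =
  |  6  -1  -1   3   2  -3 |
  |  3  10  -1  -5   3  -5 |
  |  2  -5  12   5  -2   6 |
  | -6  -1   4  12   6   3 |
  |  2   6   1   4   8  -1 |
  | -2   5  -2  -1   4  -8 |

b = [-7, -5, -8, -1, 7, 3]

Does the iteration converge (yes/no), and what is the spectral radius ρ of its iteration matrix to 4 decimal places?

no, ρ = 1.1238

Diagonal D = diag(6, 10, 12, 12, 8, -8); L, U strict lower/upper.
T_J = -D⁻¹(L+U): T[1,4] = -(3)/(10) = -0.3000; T[1,1] = 0.
  T[0,:] = [+0.0000  +0.1667  +0.1667  -0.5000  -0.3333  +0.5000]
  T[1,:] = [-0.3000  +0.0000  +0.1000  +0.5000  -0.3000  +0.5000]
  T[2,:] = [-0.1667  +0.4167  +0.0000  -0.4167  +0.1667  -0.5000]
  T[3,:] = [+0.5000  +0.0833  -0.3333  +0.0000  -0.5000  -0.2500]
  T[4,:] = [-0.2500  -0.7500  -0.1250  -0.5000  +0.0000  +0.1250]
  T[5,:] = [-0.2500  +0.6250  -0.2500  -0.1250  +0.5000  +0.0000]
|roots of det(T-λI)|: 1.1238, 0.8635, 0.7112, 0.7112, 0.5743, 0.4422.
ρ = 1.1238; 1.1238 > 1 ⇒ diverges.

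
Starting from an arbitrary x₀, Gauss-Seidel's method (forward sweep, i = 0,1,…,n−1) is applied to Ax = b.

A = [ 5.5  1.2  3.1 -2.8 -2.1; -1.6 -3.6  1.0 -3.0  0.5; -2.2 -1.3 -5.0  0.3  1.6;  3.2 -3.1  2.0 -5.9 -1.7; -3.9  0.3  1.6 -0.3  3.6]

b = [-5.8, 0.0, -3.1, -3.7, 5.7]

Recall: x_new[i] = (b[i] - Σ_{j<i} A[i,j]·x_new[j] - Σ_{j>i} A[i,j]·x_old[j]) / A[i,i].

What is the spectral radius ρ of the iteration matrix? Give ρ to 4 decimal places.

Write A = D+L+U with D = diag(5.5, -3.6, -5, -5.9, 3.6).
GS T = -(D+L)⁻¹U: row 0 first, T[0,1] = -(1.2)/(5.5) = -0.2182; later rows by forward substitution.
  T[0,:] = [+0.0000  -0.2182  -0.5636  +0.5091  +0.3818]
  T[1,:] = [+0.0000  +0.0970  +0.5283  -1.0596  -0.0308]
  T[2,:] = [+0.0000  +0.0708  +0.1106  +0.1115  +0.1600]
  T[3,:] = [+0.0000  -0.1453  -0.5458  +0.8706  -0.0106]
  T[4,:] = [+0.0000  -0.2880  -0.7493  +0.6628  +0.3442]
|λ(T)| sorted: 0.8325, 0.4529, 0.1563, 0.0193, 0.0000.
ρ(T) = max|λ| = 0.8325; 0.8325 < 1: convergent.

0.8325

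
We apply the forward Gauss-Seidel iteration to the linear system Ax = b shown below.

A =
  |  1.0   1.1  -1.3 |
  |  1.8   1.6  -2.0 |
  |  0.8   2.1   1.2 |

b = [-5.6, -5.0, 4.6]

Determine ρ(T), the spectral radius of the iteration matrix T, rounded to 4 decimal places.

1.3983

Split A = D + L + U, D = diag(1, 1.6, 1.2).
T_GS = -(D+L)⁻¹U: row 0 first, T[0,2] = -(-1.3)/(1) = +1.3000; later rows by forward substitution.
  T[0,:] = [+0.0000 -1.1000 +1.3000]
  T[1,:] = [+0.0000 +1.2375 -0.2125]
  T[2,:] = [+0.0000 -1.4323 -0.4948]
eigenvalue magnitudes: 1.3983, 0.6556, 0.0000.
ρ(T) = max|λ| = 1.3983; 1.3983 > 1 ⇒ diverges.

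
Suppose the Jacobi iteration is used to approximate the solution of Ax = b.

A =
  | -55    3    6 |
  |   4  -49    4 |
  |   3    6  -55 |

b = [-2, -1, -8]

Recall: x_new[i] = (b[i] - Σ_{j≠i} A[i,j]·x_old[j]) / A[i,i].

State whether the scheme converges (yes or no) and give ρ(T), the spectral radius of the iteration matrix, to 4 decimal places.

yes, ρ = 0.1635

Diagonal D = diag(-55, -49, -55); L, U strict lower/upper.
T_J = -D⁻¹(L+U): T[1,0] = -(4)/(-49) = +0.0816; T[1,1] = 0.
  T[0,:] = [+0.0000  +0.0545  +0.1091]
  T[1,:] = [+0.0816  +0.0000  +0.0816]
  T[2,:] = [+0.0545  +0.1091  +0.0000]
moduli |λ_i(T)| = 0.1635, 0.0862, 0.0862.
ρ(T) = max|λ| = 0.1635; 0.1635 < 1, so it converges for any x₀.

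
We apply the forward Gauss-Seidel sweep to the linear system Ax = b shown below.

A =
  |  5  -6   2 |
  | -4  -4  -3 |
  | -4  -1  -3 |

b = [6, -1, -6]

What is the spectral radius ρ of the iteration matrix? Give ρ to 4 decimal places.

Split A = D + L + U, D = diag(5, -4, -3).
Gauss-Seidel: T = -(D+L)⁻¹U, row 0 first, T[0,1] = -(-6)/(5) = +1.2000; later rows by forward substitution.
  T[0,:] = [+0.0000, +1.2000, -0.4000]
  T[1,:] = [+0.0000, -1.2000, -0.3500]
  T[2,:] = [+0.0000, -1.2000, +0.6500]
moduli |λ_i(T)| = 1.4044, 0.8544, 0.0000.
ρ = 1.4044; 1.4044 > 1, so it fails to converge.

1.4044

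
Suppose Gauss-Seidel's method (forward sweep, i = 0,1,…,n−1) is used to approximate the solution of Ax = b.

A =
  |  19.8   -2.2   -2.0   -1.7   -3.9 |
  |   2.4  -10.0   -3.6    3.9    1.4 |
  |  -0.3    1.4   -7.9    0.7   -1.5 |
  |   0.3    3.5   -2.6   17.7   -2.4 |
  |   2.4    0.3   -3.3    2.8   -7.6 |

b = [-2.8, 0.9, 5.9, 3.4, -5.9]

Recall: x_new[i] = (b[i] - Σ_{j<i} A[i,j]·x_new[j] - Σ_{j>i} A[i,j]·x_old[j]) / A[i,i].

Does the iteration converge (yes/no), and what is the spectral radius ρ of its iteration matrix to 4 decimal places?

Diagonal D = diag(19.8, -10, -7.9, 17.7, -7.6); L, U strict lower/upper.
GS T = -(D+L)⁻¹U: row 0 first, T[0,2] = -(-2)/(19.8) = +0.1010; later rows by forward substitution.
  T[0,:] = [+0.0000, +0.1111, +0.1010, +0.0859, +0.1970]
  T[1,:] = [+0.0000, +0.0267, -0.3358, +0.4106, +0.1873]
  T[2,:] = [+0.0000, +0.0005, -0.0633, +0.1581, -0.1642]
  T[3,:] = [+0.0000, -0.0071, +0.0554, -0.0594, +0.0711]
  T[4,:] = [+0.0000, +0.0333, +0.0665, -0.0472, +0.1671]
eigenvalue magnitudes: 0.2033, 0.1415, 0.1415, 0.0373, 0.0000.
spectral radius ρ = 0.2033; 0.2033 < 1, so it converges for any x₀.

yes, ρ = 0.2033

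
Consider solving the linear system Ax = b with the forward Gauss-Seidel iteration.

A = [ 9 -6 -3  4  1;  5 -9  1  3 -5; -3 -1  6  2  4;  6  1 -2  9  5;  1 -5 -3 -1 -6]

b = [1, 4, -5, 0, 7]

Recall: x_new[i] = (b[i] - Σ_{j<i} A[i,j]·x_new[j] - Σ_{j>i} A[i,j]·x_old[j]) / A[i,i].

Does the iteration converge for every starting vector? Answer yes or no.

Write A = D+L+U with D = diag(9, -9, 6, 9, -6).
GS T = -(D+L)⁻¹U: row 0 first, T[0,3] = -(4)/(9) = -0.4444; later rows by forward substitution.
  T[0,:] = [+0.0000 +0.6667 +0.3333 -0.4444 -0.1111]
  T[1,:] = [+0.0000 +0.3704 +0.2963 +0.0864 -0.6173]
  T[2,:] = [+0.0000 +0.3951 +0.2160 -0.5412 -0.8251]
  T[3,:] = [+0.0000 -0.3978 -0.2071 +0.1664 -0.5963]
  T[4,:] = [+0.0000 -0.3288 -0.2649 +0.0967 +1.0078]
|eigenvalues of T|: 1.4868, 0.3459, 0.1118, 0.0398, 0.0000.
spectral radius ρ = 1.4868; 1.4868 > 1, so it fails to converge.

no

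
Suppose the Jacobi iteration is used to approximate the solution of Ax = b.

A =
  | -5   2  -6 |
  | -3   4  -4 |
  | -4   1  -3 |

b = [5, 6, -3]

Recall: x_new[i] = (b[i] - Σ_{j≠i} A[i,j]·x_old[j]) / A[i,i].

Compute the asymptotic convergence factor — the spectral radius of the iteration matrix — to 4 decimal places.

Write A = D+L+U with D = diag(-5, 4, -3).
T_J = -D⁻¹(L+U): T[2,1] = -(1)/(-3) = +0.3333; T[2,2] = 0.
  T[0,:] = [+0.0000  +0.4000  -1.2000]
  T[1,:] = [+0.7500  +0.0000  +1.0000]
  T[2,:] = [-1.3333  +0.3333  +0.0000]
moduli |λ_i(T)| = 1.6544, 1.2521, 0.4023.
ρ(T) = max|λ| = 1.6544; 1.6544 > 1, so it fails to converge.

1.6544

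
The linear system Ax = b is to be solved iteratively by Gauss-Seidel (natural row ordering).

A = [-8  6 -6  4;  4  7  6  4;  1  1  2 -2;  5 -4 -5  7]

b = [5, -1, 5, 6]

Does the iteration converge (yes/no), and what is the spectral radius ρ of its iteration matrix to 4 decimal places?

Split A = D + L + U, D = diag(-8, 7, 2, 7).
T_GS = -(D+L)⁻¹U: row 0 first, T[0,1] = -(6)/(-8) = +0.7500; later rows by forward substitution.
  T[0,:] = [+0.0000  +0.7500  -0.7500  +0.5000]
  T[1,:] = [+0.0000  -0.4286  -0.4286  -0.8571]
  T[2,:] = [+0.0000  -0.1607  +0.5893  +1.1786]
  T[3,:] = [+0.0000  -0.8954  +0.7117  -0.0051]
eigenvalue magnitudes: 1.5701, 1.1631, 0.2514, 0.0000.
spectral radius ρ = 1.5701; 1.5701 > 1 ⇒ diverges.

no, ρ = 1.5701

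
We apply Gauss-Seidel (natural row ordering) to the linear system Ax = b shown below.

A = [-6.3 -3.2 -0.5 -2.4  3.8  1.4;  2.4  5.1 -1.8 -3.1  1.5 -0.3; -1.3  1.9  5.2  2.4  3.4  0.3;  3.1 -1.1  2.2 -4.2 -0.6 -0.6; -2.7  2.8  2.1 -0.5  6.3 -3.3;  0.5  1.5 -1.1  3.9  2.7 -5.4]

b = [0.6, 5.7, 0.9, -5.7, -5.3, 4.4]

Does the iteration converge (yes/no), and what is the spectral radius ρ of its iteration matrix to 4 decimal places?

no, ρ = 1.2082

Let D = diag(-6.3, 5.1, 5.2, -4.2, 6.3, -5.4); L, U the strict triangles.
GS T = -(D+L)⁻¹U: row 0 first, T[0,5] = -(1.4)/(-6.3) = +0.2222; later rows by forward substitution.
  T[0,:] = [+0.0000  -0.5079  -0.0794  -0.3810  +0.6032  +0.2222]
  T[1,:] = [+0.0000  +0.2390  +0.3903  +0.7871  -0.5780  -0.0458]
  T[2,:] = [+0.0000  -0.2143  -0.1624  -0.8444  -0.2919  +0.0146]
  T[3,:] = [+0.0000  -0.5498  -0.2459  -0.9296  +0.3008  +0.0408]
  T[4,:] = [+0.0000  -0.2961  -0.1728  -0.3054  +0.6365  +0.6378]
  T[5,:] = [+0.0000  -0.4821  -0.1299  -0.4687  +0.4903  +0.3532]
|λ(T)| sorted: 1.2082, 0.5922, 0.5922, 0.0959, 0.0141, 0.0000.
ρ(T) = max|λ| = 1.2082; 1.2082 > 1, so it fails to converge.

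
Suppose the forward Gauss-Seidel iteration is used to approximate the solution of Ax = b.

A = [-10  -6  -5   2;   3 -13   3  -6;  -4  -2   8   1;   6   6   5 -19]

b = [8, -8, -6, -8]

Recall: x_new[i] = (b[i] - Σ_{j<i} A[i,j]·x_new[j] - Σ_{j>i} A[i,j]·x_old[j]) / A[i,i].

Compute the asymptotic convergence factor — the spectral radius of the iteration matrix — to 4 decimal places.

Let D = diag(-10, -13, 8, -19); L, U the strict triangles.
T_GS = -(D+L)⁻¹U: row 0 first, T[0,2] = -(-5)/(-10) = -0.5000; later rows by forward substitution.
  T[0,:] = [+0.0000 -0.6000 -0.5000 +0.2000]
  T[1,:] = [+0.0000 -0.1385 +0.1154 -0.4154]
  T[2,:] = [+0.0000 -0.3346 -0.2212 -0.1288]
  T[3,:] = [+0.0000 -0.3213 -0.1797 -0.1019]
|roots of det(T-λI)|: 0.5370, 0.1454, 0.0700, 0.0000.
ρ = 0.5370; 0.5370 < 1 ⇒ converges.

0.5370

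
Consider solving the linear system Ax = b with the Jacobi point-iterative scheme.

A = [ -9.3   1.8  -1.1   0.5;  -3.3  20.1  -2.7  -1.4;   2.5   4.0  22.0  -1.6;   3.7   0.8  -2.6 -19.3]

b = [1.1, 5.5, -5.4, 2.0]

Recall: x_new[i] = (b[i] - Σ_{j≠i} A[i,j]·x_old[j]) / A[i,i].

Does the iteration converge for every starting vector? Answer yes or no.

A = D + L + U where D = diag(-9.3, 20.1, 22, -19.3).
Jacobi T = -D⁻¹(L+U): T[3,1] = -(0.8)/(-19.3) = +0.0415; T[3,3] = 0.
  T[0,:] = [+0.0000 +0.1935 -0.1183 +0.0538]
  T[1,:] = [+0.1642 +0.0000 +0.1343 +0.0697]
  T[2,:] = [-0.1136 -0.1818 +0.0000 +0.0727]
  T[3,:] = [+0.1917 +0.0415 -0.1347 +0.0000]
|λ(T)| sorted: 0.2565, 0.1966, 0.1727, 0.1727.
ρ(T) = max|λ| = 0.2565; 0.2565 < 1: convergent.

yes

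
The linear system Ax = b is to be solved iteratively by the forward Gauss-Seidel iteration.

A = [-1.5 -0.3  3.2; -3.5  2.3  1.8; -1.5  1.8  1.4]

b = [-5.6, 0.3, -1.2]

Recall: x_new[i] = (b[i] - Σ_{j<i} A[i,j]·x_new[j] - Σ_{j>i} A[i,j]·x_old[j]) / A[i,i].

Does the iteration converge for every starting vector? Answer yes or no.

no

Let D = diag(-1.5, 2.3, 1.4); L, U the strict triangles.
T_GS = -(D+L)⁻¹U: row 0 first, T[0,1] = -(-0.3)/(-1.5) = -0.2000; later rows by forward substitution.
  T[0,:] = [+0.0000 -0.2000 +2.1333]
  T[1,:] = [+0.0000 -0.3043 +2.4638]
  T[2,:] = [+0.0000 +0.1770 -0.8820]
|eigenvalues of T|: 1.3140, 0.1276, 0.0000.
ρ(T) = max|λ| = 1.3140; 1.3140 > 1 ⇒ diverges.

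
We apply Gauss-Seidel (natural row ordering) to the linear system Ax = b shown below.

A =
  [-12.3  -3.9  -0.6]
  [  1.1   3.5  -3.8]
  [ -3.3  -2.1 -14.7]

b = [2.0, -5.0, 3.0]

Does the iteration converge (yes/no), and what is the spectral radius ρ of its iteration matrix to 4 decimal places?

A = D + L + U where D = diag(-12.3, 3.5, -14.7).
GS T = -(D+L)⁻¹U: row 0 first, T[0,2] = -(-0.6)/(-12.3) = -0.0488; later rows by forward substitution.
  T[0,:] = [+0.0000  -0.3171  -0.0488]
  T[1,:] = [+0.0000  +0.0997  +1.1010]
  T[2,:] = [+0.0000  +0.0569  -0.1463]
|roots of det(T-λI)|: 0.3023, 0.2556, 0.0000.
spectral radius ρ = 0.3023; 0.3023 < 1: convergent.

yes, ρ = 0.3023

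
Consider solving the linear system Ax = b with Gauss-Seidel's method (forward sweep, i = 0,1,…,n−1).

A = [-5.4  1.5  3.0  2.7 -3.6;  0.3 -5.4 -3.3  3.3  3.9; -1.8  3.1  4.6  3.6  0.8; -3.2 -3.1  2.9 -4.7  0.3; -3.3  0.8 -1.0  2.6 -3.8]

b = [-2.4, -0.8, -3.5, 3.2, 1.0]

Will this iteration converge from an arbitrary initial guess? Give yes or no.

A = D + L + U where D = diag(-5.4, -5.4, 4.6, -4.7, -3.8).
Gauss-Seidel: T = -(D+L)⁻¹U, row 0 first, T[0,2] = -(3)/(-5.4) = +0.5556; later rows by forward substitution.
  T[0,:] = [+0.0000  +0.2778  +0.5556  +0.5000  -0.6667]
  T[1,:] = [+0.0000  +0.0154  -0.5802  +0.6389  +0.6852]
  T[2,:] = [+0.0000  +0.0983  +0.6084  -1.0175  -0.8965]
  T[3,:] = [+0.0000  -0.1387  +0.3799  -1.3896  -0.4874]
  T[4,:] = [+0.0000  -0.3587  -0.5048  -0.9828  +0.6257]
moduli |λ_i(T)| = 1.3200, 1.1152, 0.1101, 0.0454, 0.0000.
spectral radius ρ = 1.3200; 1.3200 > 1, so it fails to converge.

no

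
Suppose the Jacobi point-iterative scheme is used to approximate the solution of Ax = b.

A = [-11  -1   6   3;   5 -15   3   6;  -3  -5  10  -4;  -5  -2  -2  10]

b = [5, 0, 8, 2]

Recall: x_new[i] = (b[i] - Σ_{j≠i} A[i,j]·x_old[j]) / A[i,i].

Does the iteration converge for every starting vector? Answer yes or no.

Let D = diag(-11, -15, 10, 10); L, U the strict triangles.
T_J = -D⁻¹(L+U): T[0,1] = -(-1)/(-11) = -0.0909; T[0,0] = 0.
  T[0,:] = [+0.0000  -0.0909  +0.5455  +0.2727]
  T[1,:] = [+0.3333  +0.0000  +0.2000  +0.4000]
  T[2,:] = [+0.3000  +0.5000  +0.0000  +0.4000]
  T[3,:] = [+0.5000  +0.2000  +0.2000  +0.0000]
moduli |λ_i(T)| = 0.9349, 0.4324, 0.3564, 0.3564.
spectral radius ρ = 0.9349; 0.9349 < 1, so it converges for any x₀.

yes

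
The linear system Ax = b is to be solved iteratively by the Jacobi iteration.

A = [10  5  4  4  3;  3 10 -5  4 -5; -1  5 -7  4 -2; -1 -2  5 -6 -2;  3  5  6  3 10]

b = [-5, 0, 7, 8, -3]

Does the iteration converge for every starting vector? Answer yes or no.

Diagonal D = diag(10, 10, -7, -6, 10); L, U strict lower/upper.
T_J = -D⁻¹(L+U): T[3,2] = -(5)/(-6) = +0.8333; T[3,3] = 0.
  T[0,:] = [+0.0000 -0.5000 -0.4000 -0.4000 -0.3000]
  T[1,:] = [-0.3000 +0.0000 +0.5000 -0.4000 +0.5000]
  T[2,:] = [-0.1429 +0.7143 +0.0000 +0.5714 -0.2857]
  T[3,:] = [-0.1667 -0.3333 +0.8333 +0.0000 -0.3333]
  T[4,:] = [-0.3000 -0.5000 -0.6000 -0.3000 +0.0000]
moduli |λ_i(T)| = 1.1234, 0.9197, 0.5815, 0.4236, 0.4236.
ρ(T) = max|λ| = 1.1234; 1.1234 > 1 ⇒ diverges.

no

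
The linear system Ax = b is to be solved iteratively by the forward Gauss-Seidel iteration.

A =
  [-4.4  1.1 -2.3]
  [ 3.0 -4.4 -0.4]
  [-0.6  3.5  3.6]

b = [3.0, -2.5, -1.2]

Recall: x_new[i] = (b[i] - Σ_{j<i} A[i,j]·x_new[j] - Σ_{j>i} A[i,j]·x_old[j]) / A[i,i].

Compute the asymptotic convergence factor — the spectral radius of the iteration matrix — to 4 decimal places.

Split A = D + L + U, D = diag(-4.4, -4.4, 3.6).
Gauss-Seidel: T = -(D+L)⁻¹U, row 0 first, T[0,1] = -(1.1)/(-4.4) = +0.2500; later rows by forward substitution.
  T[0,:] = [+0.0000  +0.2500  -0.5227]
  T[1,:] = [+0.0000  +0.1705  -0.4473]
  T[2,:] = [+0.0000  -0.1241  +0.3478]
|eigenvalues of T|: 0.5108, 0.0074, 0.0000.
spectral radius ρ = 0.5108; 0.5108 < 1 ⇒ converges.

0.5108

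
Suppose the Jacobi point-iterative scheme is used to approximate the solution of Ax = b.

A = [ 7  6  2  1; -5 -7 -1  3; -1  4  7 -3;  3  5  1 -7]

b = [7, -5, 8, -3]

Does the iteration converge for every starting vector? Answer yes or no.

Write A = D+L+U with D = diag(7, -7, 7, -7).
Jacobi: T = -D⁻¹(L+U), T[1,0] = -(-5)/(-7) = -0.7143; T[1,1] = 0.
  T[0,:] = [+0.0000 -0.8571 -0.2857 -0.1429]
  T[1,:] = [-0.7143 +0.0000 -0.1429 +0.4286]
  T[2,:] = [+0.1429 -0.5714 +0.0000 +0.4286]
  T[3,:] = [+0.4286 +0.7143 +0.1429 +0.0000]
eigenvalue magnitudes: 1.1403, 0.8336, 0.2923, 0.2923.
ρ(T) = max|λ| = 1.1403; 1.1403 > 1, so it fails to converge.

no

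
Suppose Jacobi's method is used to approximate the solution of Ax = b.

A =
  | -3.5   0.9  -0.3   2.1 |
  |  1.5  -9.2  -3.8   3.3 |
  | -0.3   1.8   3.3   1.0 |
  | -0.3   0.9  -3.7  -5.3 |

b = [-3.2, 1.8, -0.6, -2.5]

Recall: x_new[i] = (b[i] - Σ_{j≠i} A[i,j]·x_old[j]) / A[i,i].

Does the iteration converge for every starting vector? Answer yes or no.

yes

Write A = D+L+U with D = diag(-3.5, -9.2, 3.3, -5.3).
Jacobi T = -D⁻¹(L+U): T[2,3] = -(1)/(3.3) = -0.3030; T[2,2] = 0.
  T[0,:] = [+0.0000, +0.2571, -0.0857, +0.6000]
  T[1,:] = [+0.1630, +0.0000, -0.4130, +0.3587]
  T[2,:] = [+0.0909, -0.5455, +0.0000, -0.3030]
  T[3,:] = [-0.0566, +0.1698, -0.6981, +0.0000]
moduli |λ_i(T)| = 0.8294, 0.5944, 0.2242, 0.2242.
ρ(T) = max|λ| = 0.8294; 0.8294 < 1: convergent.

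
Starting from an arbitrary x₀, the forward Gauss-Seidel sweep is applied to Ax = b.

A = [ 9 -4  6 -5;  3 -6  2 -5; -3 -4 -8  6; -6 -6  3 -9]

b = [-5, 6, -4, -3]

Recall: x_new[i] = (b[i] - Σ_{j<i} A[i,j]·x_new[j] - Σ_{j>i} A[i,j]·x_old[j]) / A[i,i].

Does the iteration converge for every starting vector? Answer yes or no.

Let D = diag(9, -6, -8, -9); L, U the strict triangles.
T_GS = -(D+L)⁻¹U: row 0 first, T[0,1] = -(-4)/(9) = +0.4444; later rows by forward substitution.
  T[0,:] = [+0.0000 +0.4444 -0.6667 +0.5556]
  T[1,:] = [+0.0000 +0.2222 +0.0000 -0.5556]
  T[2,:] = [+0.0000 -0.2778 +0.2500 +0.8194]
  T[3,:] = [+0.0000 -0.5370 +0.5278 +0.2731]
|roots of det(T-λI)|: 1.1610, 0.5349, 0.1193, 0.0000.
spectral radius ρ = 1.1610; 1.1610 > 1: divergent.

no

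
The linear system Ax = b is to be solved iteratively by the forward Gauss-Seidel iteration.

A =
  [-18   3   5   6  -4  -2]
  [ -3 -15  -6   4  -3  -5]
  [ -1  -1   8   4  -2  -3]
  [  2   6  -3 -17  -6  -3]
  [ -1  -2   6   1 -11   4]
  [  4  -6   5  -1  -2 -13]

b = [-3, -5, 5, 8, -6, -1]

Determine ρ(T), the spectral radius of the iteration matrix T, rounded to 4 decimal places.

0.8776

A = D + L + U where D = diag(-18, -15, 8, -17, -11, -13).
Gauss-Seidel: T = -(D+L)⁻¹U, row 0 first, T[0,1] = -(3)/(-18) = +0.1667; later rows by forward substitution.
  T[0,:] = [+0.0000  +0.1667  +0.2778  +0.3333  -0.2222  -0.1111]
  T[1,:] = [+0.0000  -0.0333  -0.4556  +0.2000  -0.1556  -0.3111]
  T[2,:] = [+0.0000  +0.0167  -0.0222  -0.4333  +0.2028  +0.3222]
  T[3,:] = [+0.0000  +0.0049  -0.1242  +0.1863  -0.4698  -0.3562]
  T[4,:] = [+0.0000  +0.0004  +0.0342  -0.2861  +0.1164  +0.5737]
  T[5,:] = [+0.0000  +0.0726  +0.2915  -0.1267  +0.0996  +0.1725]
|eigenvalues of T|: 0.8776, 0.3569, 0.2513, 0.2513, 0.0666, 0.0000.
ρ = 0.8776; 0.8776 < 1 ⇒ converges.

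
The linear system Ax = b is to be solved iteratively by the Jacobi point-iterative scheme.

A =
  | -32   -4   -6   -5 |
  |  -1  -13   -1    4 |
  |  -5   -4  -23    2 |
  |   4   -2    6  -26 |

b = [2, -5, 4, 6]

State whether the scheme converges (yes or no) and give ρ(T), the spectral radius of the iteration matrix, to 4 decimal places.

Diagonal D = diag(-32, -13, -23, -26); L, U strict lower/upper.
Jacobi T = -D⁻¹(L+U): T[1,3] = -(4)/(-13) = +0.3077; T[1,1] = 0.
  T[0,:] = [+0.0000  -0.1250  -0.1875  -0.1562]
  T[1,:] = [-0.0769  +0.0000  -0.0769  +0.3077]
  T[2,:] = [-0.2174  -0.1739  +0.0000  +0.0870]
  T[3,:] = [+0.1538  -0.0769  +0.2308  +0.0000]
moduli |λ_i(T)| = 0.3501, 0.2396, 0.2396, 0.2148.
ρ(T) = max|λ| = 0.3501; 0.3501 < 1 ⇒ converges.

yes, ρ = 0.3501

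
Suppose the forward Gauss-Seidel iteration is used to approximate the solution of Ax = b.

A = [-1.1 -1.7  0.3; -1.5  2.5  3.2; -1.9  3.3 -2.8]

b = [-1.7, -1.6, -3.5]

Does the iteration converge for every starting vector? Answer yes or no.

no

Write A = D+L+U with D = diag(-1.1, 2.5, -2.8).
GS T = -(D+L)⁻¹U: row 0 first, T[0,1] = -(-1.7)/(-1.1) = -1.5455; later rows by forward substitution.
  T[0,:] = [+0.0000  -1.5455  +0.2727]
  T[1,:] = [+0.0000  -0.9273  -1.1164]
  T[2,:] = [+0.0000  -0.0442  -1.5008]
|roots of det(T-λI)|: 1.5767, 0.8514, 0.0000.
ρ = 1.5767; 1.5767 > 1 ⇒ diverges.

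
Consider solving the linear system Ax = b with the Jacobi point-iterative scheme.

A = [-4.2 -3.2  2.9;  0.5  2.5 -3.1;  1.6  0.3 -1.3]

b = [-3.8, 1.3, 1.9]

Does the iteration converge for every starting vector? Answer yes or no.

Write A = D+L+U with D = diag(-4.2, 2.5, -1.3).
Jacobi T = -D⁻¹(L+U): T[1,2] = -(-3.1)/(2.5) = +1.2400; T[1,1] = 0.
  T[0,:] = [+0.0000, -0.7619, +0.6905]
  T[1,:] = [-0.2000, +0.0000, +1.2400]
  T[2,:] = [+1.2308, +0.2308, +0.0000]
eigenvalue magnitudes: 1.4528, 0.9068, 0.9068.
ρ(T) = max|λ| = 1.4528; 1.4528 > 1: divergent.

no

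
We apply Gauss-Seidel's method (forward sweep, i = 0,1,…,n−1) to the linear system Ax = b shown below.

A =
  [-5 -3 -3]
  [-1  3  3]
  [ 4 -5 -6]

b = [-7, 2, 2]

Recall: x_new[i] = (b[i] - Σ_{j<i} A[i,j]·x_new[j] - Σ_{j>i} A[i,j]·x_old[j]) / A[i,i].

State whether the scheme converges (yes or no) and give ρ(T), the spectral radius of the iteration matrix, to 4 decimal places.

Write A = D+L+U with D = diag(-5, 3, -6).
GS T = -(D+L)⁻¹U: row 0 first, T[0,2] = -(-3)/(-5) = -0.6000; later rows by forward substitution.
  T[0,:] = [+0.0000, -0.6000, -0.6000]
  T[1,:] = [+0.0000, -0.2000, -1.2000]
  T[2,:] = [+0.0000, -0.2333, +0.6000]
moduli |λ_i(T)| = 0.8633, 0.4633, 0.0000.
ρ = 0.8633; 0.8633 < 1 ⇒ converges.

yes, ρ = 0.8633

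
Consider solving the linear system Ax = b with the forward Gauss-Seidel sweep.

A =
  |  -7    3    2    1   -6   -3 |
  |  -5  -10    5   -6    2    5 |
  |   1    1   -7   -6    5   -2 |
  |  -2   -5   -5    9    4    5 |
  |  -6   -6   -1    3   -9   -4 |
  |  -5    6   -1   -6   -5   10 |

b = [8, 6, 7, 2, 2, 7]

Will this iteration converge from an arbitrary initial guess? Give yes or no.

Diagonal D = diag(-7, -10, -7, 9, -9, 10); L, U strict lower/upper.
GS T = -(D+L)⁻¹U: row 0 first, T[0,4] = -(-6)/(-7) = -0.8571; later rows by forward substitution.
  T[0,:] = [+0.0000, +0.4286, +0.2857, +0.1429, -0.8571, -0.4286]
  T[1,:] = [+0.0000, -0.2143, +0.3571, -0.6714, +0.6286, +0.7143]
  T[2,:] = [+0.0000, +0.0306, +0.0918, -0.9327, +0.6816, -0.2449]
  T[3,:] = [+0.0000, -0.0068, +0.3129, -0.8594, +0.0930, -0.3900]
  T[4,:] = [+0.0000, -0.1485, -0.3345, +0.1695, +0.1076, -0.7377]
  T[5,:] = [+0.0000, +0.2676, -0.0417, -0.0499, -0.6280, -1.2702]
moduli |λ_i(T)| = 1.6725, 0.4056, 0.4056, 0.3341, 0.1974, 0.0000.
ρ = 1.6725; 1.6725 > 1: divergent.

no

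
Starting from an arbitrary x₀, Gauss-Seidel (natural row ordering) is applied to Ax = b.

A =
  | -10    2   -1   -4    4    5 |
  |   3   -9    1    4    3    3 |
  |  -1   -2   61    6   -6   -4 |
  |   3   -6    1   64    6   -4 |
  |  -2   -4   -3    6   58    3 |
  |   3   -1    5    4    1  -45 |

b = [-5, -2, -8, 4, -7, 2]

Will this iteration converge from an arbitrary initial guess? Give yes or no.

yes

Let D = diag(-10, -9, 61, 64, 58, -45); L, U the strict triangles.
T_GS = -(D+L)⁻¹U: row 0 first, T[0,2] = -(-1)/(-10) = -0.1000; later rows by forward substitution.
  T[0,:] = [+0.0000  +0.2000  -0.1000  -0.4000  +0.4000  +0.5000]
  T[1,:] = [+0.0000  +0.0667  +0.0778  +0.3111  +0.4667  +0.5000]
  T[2,:] = [+0.0000  +0.0055  +0.0009  -0.0947  +0.1202  +0.0902]
  T[3,:] = [+0.0000  -0.0032  +0.0120  +0.0494  -0.0706  +0.0845]
  T[4,:] = [+0.0000  +0.0121  +0.0007  -0.0023  +0.0595  -0.0041]
  T[5,:] = [+0.0000  +0.0124  -0.0072  -0.0398  +0.0247  +0.0397]
|λ(T)| sorted: 0.1763, 0.0707, 0.0707, 0.0303, 0.0264, 0.0000.
ρ = 0.1763; 0.1763 < 1: convergent.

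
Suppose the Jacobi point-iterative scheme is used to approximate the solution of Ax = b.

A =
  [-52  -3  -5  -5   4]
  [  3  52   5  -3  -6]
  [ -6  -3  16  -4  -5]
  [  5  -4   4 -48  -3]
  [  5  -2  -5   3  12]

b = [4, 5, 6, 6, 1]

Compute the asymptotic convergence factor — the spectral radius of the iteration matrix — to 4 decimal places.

Let D = diag(-52, 52, 16, -48, 12); L, U the strict triangles.
Jacobi T = -D⁻¹(L+U): T[3,4] = -(-3)/(-48) = -0.0625; T[3,3] = 0.
  T[0,:] = [+0.0000, -0.0577, -0.0962, -0.0962, +0.0769]
  T[1,:] = [-0.0577, +0.0000, -0.0962, +0.0577, +0.1154]
  T[2,:] = [+0.3750, +0.1875, +0.0000, +0.2500, +0.3125]
  T[3,:] = [+0.1042, -0.0833, +0.0833, +0.0000, -0.0625]
  T[4,:] = [-0.4167, +0.1667, +0.4167, -0.2500, +0.0000]
|eigenvalues of T|: 0.3786, 0.2603, 0.2603, 0.1608, 0.1608.
spectral radius ρ = 0.3786; 0.3786 < 1, so it converges for any x₀.

0.3786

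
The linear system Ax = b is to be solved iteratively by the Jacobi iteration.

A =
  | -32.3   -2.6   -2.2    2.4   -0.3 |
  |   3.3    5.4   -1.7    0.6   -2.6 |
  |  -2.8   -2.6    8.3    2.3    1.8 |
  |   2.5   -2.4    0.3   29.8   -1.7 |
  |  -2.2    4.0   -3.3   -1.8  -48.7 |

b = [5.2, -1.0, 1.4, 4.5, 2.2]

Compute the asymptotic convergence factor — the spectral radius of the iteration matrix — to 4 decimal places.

Split A = D + L + U, D = diag(-32.3, 5.4, 8.3, 29.8, -48.7).
Jacobi T = -D⁻¹(L+U): T[1,4] = -(-2.6)/(5.4) = +0.4815; T[1,1] = 0.
  T[0,:] = [+0.0000  -0.0805  -0.0681  +0.0743  -0.0093]
  T[1,:] = [-0.6111  +0.0000  +0.3148  -0.1111  +0.4815]
  T[2,:] = [+0.3373  +0.3133  +0.0000  -0.2771  -0.2169]
  T[3,:] = [-0.0839  +0.0805  -0.0101  +0.0000  +0.0570]
  T[4,:] = [-0.0452  +0.0821  -0.0678  -0.0370  +0.0000]
moduli |λ_i(T)| = 0.4664, 0.2962, 0.1644, 0.0337, 0.0337.
spectral radius ρ = 0.4664; 0.4664 < 1 ⇒ converges.

0.4664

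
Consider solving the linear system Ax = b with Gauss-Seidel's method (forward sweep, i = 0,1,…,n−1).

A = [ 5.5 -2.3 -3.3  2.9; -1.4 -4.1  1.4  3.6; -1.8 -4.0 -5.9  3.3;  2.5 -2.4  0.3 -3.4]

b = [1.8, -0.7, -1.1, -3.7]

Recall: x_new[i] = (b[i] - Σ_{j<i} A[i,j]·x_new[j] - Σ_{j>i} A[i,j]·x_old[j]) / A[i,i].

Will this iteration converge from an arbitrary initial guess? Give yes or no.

Diagonal D = diag(5.5, -4.1, -5.9, -3.4); L, U strict lower/upper.
Gauss-Seidel: T = -(D+L)⁻¹U, row 0 first, T[0,1] = -(-2.3)/(5.5) = +0.4182; later rows by forward substitution.
  T[0,:] = [+0.0000, +0.4182, +0.6000, -0.5273]
  T[1,:] = [+0.0000, -0.1428, +0.1366, +1.0581]
  T[2,:] = [+0.0000, -0.0308, -0.2757, +0.0028]
  T[3,:] = [+0.0000, +0.4056, +0.3204, -1.1343]
|roots of det(T-λI)|: 1.4652, 0.2487, 0.1612, 0.0000.
ρ(T) = max|λ| = 1.4652; 1.4652 > 1, so it fails to converge.

no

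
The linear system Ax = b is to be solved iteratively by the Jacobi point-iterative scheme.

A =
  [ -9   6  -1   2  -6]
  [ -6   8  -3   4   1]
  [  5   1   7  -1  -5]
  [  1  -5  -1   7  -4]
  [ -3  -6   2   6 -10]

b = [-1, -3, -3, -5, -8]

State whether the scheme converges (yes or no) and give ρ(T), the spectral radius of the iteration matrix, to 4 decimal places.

no, ρ = 1.1271

Split A = D + L + U, D = diag(-9, 8, 7, 7, -10).
Jacobi T = -D⁻¹(L+U): T[3,0] = -(1)/(7) = -0.1429; T[3,3] = 0.
  T[0,:] = [+0.0000, +0.6667, -0.1111, +0.2222, -0.6667]
  T[1,:] = [+0.7500, +0.0000, +0.3750, -0.5000, -0.1250]
  T[2,:] = [-0.7143, -0.1429, +0.0000, +0.1429, +0.7143]
  T[3,:] = [-0.1429, +0.7143, +0.1429, +0.0000, +0.5714]
  T[4,:] = [-0.3000, -0.6000, +0.2000, +0.6000, +0.0000]
|eigenvalues of T|: 1.1271, 0.8964, 0.8964, 0.3356, 0.3356.
ρ(T) = max|λ| = 1.1271; 1.1271 > 1: divergent.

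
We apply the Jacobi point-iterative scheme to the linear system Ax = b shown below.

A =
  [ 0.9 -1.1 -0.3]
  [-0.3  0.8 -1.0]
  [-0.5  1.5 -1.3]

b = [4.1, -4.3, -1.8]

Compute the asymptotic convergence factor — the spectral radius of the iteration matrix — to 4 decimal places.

1.4422

A = D + L + U where D = diag(0.9, 0.8, -1.3).
Jacobi T = -D⁻¹(L+U): T[2,1] = -(1.5)/(-1.3) = +1.1538; T[2,2] = 0.
  T[0,:] = [+0.0000  +1.2222  +0.3333]
  T[1,:] = [+0.3750  +0.0000  +1.2500]
  T[2,:] = [-0.3846  +1.1538  +0.0000]
|λ(T)| sorted: 1.4422, 1.1821, 0.2601.
spectral radius ρ = 1.4422; 1.4422 > 1, so it fails to converge.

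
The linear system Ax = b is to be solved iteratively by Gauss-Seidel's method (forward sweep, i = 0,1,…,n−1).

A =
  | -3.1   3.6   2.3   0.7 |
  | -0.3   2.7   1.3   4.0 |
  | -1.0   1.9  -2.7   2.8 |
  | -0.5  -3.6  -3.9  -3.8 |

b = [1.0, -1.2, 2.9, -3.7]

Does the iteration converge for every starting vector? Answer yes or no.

no

Diagonal D = diag(-3.1, 2.7, -2.7, -3.8); L, U strict lower/upper.
GS T = -(D+L)⁻¹U: row 0 first, T[0,3] = -(0.7)/(-3.1) = +0.2258; later rows by forward substitution.
  T[0,:] = [+0.0000, +1.1613, +0.7419, +0.2258]
  T[1,:] = [+0.0000, +0.1290, -0.3990, -1.4564]
  T[2,:] = [+0.0000, -0.3393, -0.5556, -0.0715]
  T[3,:] = [+0.0000, +0.0732, +0.8506, +1.4234]
moduli |λ_i(T)| = 1.4716, 0.3046, 0.1702, 0.0000.
ρ(T) = max|λ| = 1.4716; 1.4716 > 1: divergent.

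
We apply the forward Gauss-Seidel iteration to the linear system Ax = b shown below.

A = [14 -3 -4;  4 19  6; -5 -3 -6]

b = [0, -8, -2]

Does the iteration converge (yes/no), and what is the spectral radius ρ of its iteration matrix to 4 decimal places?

yes, ρ = 0.2898

Let D = diag(14, 19, -6); L, U the strict triangles.
T_GS = -(D+L)⁻¹U: row 0 first, T[0,1] = -(-3)/(14) = +0.2143; later rows by forward substitution.
  T[0,:] = [+0.0000, +0.2143, +0.2857]
  T[1,:] = [+0.0000, -0.0451, -0.3759]
  T[2,:] = [+0.0000, -0.1560, -0.0501]
moduli |λ_i(T)| = 0.2898, 0.1946, 0.0000.
ρ(T) = max|λ| = 0.2898; 0.2898 < 1: convergent.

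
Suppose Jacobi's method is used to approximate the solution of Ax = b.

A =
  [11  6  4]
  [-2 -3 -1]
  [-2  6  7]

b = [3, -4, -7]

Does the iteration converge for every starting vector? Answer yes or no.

yes

Diagonal D = diag(11, -3, 7); L, U strict lower/upper.
T_J = -D⁻¹(L+U): T[0,1] = -(6)/(11) = -0.5455; T[0,0] = 0.
  T[0,:] = [+0.0000  -0.5455  -0.3636]
  T[1,:] = [-0.6667  +0.0000  -0.3333]
  T[2,:] = [+0.2857  -0.8571  +0.0000]
moduli |λ_i(T)| = 0.8533, 0.4274, 0.4274.
spectral radius ρ = 0.8533; 0.8533 < 1 ⇒ converges.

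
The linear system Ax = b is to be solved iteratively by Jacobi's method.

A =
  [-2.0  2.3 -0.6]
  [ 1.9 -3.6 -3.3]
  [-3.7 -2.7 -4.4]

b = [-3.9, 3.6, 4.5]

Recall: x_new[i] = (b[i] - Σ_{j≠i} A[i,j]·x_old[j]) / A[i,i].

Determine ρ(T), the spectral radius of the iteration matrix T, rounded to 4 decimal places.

A = D + L + U where D = diag(-2, -3.6, -4.4).
T_J = -D⁻¹(L+U): T[0,2] = -(-0.6)/(-2) = -0.3000; T[0,0] = 0.
  T[0,:] = [+0.0000  +1.1500  -0.3000]
  T[1,:] = [+0.5278  +0.0000  -0.9167]
  T[2,:] = [-0.8409  -0.6136  +0.0000]
eigenvalue magnitudes: 1.4493, 0.8238, 0.8238.
ρ(T) = max|λ| = 1.4493; 1.4493 > 1: divergent.

1.4493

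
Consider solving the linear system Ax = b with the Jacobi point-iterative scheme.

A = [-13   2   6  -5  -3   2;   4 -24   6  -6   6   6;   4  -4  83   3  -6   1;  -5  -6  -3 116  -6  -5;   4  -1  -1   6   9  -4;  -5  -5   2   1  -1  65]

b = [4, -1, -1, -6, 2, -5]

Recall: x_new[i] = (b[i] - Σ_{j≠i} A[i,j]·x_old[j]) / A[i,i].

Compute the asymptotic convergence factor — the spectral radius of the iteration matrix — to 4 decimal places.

0.4147

Let D = diag(-13, -24, 83, 116, 9, 65); L, U the strict triangles.
Jacobi T = -D⁻¹(L+U): T[0,1] = -(2)/(-13) = +0.1538; T[0,0] = 0.
  T[0,:] = [+0.0000 +0.1538 +0.4615 -0.3846 -0.2308 +0.1538]
  T[1,:] = [+0.1667 +0.0000 +0.2500 -0.2500 +0.2500 +0.2500]
  T[2,:] = [-0.0482 +0.0482 +0.0000 -0.0361 +0.0723 -0.0120]
  T[3,:] = [+0.0431 +0.0517 +0.0259 +0.0000 +0.0517 +0.0431]
  T[4,:] = [-0.4444 +0.1111 +0.1111 -0.6667 +0.0000 +0.4444]
  T[5,:] = [+0.0769 +0.0769 -0.0308 -0.0154 +0.0154 +0.0000]
|eigenvalues of T|: 0.4147, 0.2716, 0.2716, 0.1944, 0.1161, 0.1161.
ρ = 0.4147; 0.4147 < 1: convergent.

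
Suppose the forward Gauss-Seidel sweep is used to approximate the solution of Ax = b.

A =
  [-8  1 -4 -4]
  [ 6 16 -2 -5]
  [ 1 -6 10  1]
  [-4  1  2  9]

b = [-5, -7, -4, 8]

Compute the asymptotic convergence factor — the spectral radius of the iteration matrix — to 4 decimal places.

Split A = D + L + U, D = diag(-8, 16, 10, 9).
GS T = -(D+L)⁻¹U: row 0 first, T[0,3] = -(-4)/(-8) = -0.5000; later rows by forward substitution.
  T[0,:] = [+0.0000  +0.1250  -0.5000  -0.5000]
  T[1,:] = [+0.0000  -0.0469  +0.3125  +0.5000]
  T[2,:] = [+0.0000  -0.0406  +0.2375  +0.2500]
  T[3,:] = [+0.0000  +0.0698  -0.3097  -0.3333]
eigenvalue magnitudes: 0.2371, 0.0541, 0.0541, 0.0000.
ρ(T) = max|λ| = 0.2371; 0.2371 < 1: convergent.

0.2371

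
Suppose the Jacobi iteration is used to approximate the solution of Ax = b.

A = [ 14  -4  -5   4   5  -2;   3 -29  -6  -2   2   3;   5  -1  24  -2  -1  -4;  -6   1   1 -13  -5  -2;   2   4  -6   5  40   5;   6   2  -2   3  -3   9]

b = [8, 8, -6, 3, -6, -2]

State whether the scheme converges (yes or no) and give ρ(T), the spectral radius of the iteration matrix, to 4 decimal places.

yes, ρ = 0.6505

Write A = D+L+U with D = diag(14, -29, 24, -13, 40, 9).
Jacobi T = -D⁻¹(L+U): T[1,0] = -(3)/(-29) = +0.1034; T[1,1] = 0.
  T[0,:] = [+0.0000 +0.2857 +0.3571 -0.2857 -0.3571 +0.1429]
  T[1,:] = [+0.1034 +0.0000 -0.2069 -0.0690 +0.0690 +0.1034]
  T[2,:] = [-0.2083 +0.0417 +0.0000 +0.0833 +0.0417 +0.1667]
  T[3,:] = [-0.4615 +0.0769 +0.0769 +0.0000 -0.3846 -0.1538]
  T[4,:] = [-0.0500 -0.1000 +0.1500 -0.1250 +0.0000 -0.1250]
  T[5,:] = [-0.6667 -0.2222 +0.2222 -0.3333 +0.3333 +0.0000]
|roots of det(T-λI)|: 0.6505, 0.4304, 0.4304, 0.3372, 0.3372, 0.0440.
ρ = 0.6505; 0.6505 < 1, so it converges for any x₀.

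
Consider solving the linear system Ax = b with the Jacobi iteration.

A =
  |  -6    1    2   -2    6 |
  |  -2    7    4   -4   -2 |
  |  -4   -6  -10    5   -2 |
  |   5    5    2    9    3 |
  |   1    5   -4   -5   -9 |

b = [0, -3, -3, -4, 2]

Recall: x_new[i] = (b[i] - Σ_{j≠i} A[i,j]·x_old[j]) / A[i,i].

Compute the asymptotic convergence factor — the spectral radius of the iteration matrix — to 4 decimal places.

1.2284

A = D + L + U where D = diag(-6, 7, -10, 9, -9).
Jacobi T = -D⁻¹(L+U): T[1,4] = -(-2)/(7) = +0.2857; T[1,1] = 0.
  T[0,:] = [+0.0000 +0.1667 +0.3333 -0.3333 +1.0000]
  T[1,:] = [+0.2857 +0.0000 -0.5714 +0.5714 +0.2857]
  T[2,:] = [-0.4000 -0.6000 +0.0000 +0.5000 -0.2000]
  T[3,:] = [-0.5556 -0.5556 -0.2222 +0.0000 -0.3333]
  T[4,:] = [+0.1111 +0.5556 -0.4444 -0.5556 +0.0000]
|λ(T)| sorted: 1.2284, 0.7757, 0.7757, 0.2901, 0.2901.
ρ(T) = max|λ| = 1.2284; 1.2284 > 1 ⇒ diverges.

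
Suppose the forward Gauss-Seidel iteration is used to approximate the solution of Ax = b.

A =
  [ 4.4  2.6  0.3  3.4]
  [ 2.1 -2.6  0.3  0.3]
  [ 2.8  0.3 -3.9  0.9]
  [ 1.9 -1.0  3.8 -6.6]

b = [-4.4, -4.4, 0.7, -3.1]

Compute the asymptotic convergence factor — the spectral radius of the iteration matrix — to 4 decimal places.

0.8477

Let D = diag(4.4, -2.6, -3.9, -6.6); L, U the strict triangles.
T_GS = -(D+L)⁻¹U: row 0 first, T[0,2] = -(0.3)/(4.4) = -0.0682; later rows by forward substitution.
  T[0,:] = [+0.0000  -0.5909  -0.0682  -0.7727]
  T[1,:] = [+0.0000  -0.4773  +0.0603  -0.5087]
  T[2,:] = [+0.0000  -0.4610  -0.0443  -0.3631]
  T[3,:] = [+0.0000  -0.3632  -0.0543  -0.3545]
moduli |λ_i(T)| = 0.8477, 0.0731, 0.0731, 0.0000.
ρ = 0.8477; 0.8477 < 1: convergent.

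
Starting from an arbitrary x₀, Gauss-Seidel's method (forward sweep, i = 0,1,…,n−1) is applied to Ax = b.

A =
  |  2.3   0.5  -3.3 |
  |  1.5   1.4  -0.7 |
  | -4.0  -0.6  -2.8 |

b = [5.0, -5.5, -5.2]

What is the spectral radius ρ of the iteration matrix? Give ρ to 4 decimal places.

1.6866

A = D + L + U where D = diag(2.3, 1.4, -2.8).
T_GS = -(D+L)⁻¹U: row 0 first, T[0,2] = -(-3.3)/(2.3) = +1.4348; later rows by forward substitution.
  T[0,:] = [+0.0000 -0.2174 +1.4348]
  T[1,:] = [+0.0000 +0.2329 -1.0373]
  T[2,:] = [+0.0000 +0.2606 -1.8274]
|λ(T)| sorted: 1.6866, 0.0921, 0.0000.
spectral radius ρ = 1.6866; 1.6866 > 1, so it fails to converge.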